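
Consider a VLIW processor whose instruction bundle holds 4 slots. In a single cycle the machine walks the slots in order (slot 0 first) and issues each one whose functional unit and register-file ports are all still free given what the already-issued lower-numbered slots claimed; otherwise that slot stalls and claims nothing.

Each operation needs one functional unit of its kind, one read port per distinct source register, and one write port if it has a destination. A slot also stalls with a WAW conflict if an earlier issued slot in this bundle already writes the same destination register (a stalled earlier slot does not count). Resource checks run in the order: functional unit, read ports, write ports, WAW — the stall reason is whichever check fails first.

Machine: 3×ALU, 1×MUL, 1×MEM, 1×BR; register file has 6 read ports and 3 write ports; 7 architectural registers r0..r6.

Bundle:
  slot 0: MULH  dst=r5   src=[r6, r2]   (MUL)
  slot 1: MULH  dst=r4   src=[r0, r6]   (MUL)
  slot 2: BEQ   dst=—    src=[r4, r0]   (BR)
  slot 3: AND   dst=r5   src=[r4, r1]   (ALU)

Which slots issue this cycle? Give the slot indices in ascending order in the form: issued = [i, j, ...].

issued = [0, 2]

  0. MUL→r5 ⇒ go  {3A/0Mu/1Ld/1B | 4r 2w}
  1. MUL→r4 ⇒ no(FU)  {3A/0Mu/1Ld/1B | 4r 2w}
  2. BR ⇒ go  {3A/0Mu/1Ld/0B | 2r 2w}
  3. ALU→r5 ⇒ no(WAW)  {3A/0Mu/1Ld/0B | 2r 2w}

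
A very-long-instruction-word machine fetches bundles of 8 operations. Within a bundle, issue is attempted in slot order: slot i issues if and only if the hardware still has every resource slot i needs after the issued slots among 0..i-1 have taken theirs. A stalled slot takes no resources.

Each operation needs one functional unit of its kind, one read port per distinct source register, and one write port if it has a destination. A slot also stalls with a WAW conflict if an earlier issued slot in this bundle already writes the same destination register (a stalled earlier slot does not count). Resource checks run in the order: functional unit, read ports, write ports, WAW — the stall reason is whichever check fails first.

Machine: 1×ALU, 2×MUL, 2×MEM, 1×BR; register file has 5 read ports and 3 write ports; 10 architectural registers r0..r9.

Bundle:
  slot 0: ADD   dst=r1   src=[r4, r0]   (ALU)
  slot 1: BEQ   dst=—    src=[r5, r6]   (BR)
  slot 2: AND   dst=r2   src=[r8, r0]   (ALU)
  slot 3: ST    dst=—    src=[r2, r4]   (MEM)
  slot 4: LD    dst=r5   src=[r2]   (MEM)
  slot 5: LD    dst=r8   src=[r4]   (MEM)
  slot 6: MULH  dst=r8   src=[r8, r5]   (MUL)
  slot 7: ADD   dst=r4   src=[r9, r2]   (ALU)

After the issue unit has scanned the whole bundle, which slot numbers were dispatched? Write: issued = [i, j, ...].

[0] ALU needs rd=2 wr=1: ok; after: ALU=0 MUL=2 MEM=2 BR=1, R=3, W=2
[1] BR needs rd=2 wr=0: ok; after: ALU=0 MUL=2 MEM=2 BR=0, R=1, W=2
[2] ALU needs rd=2 wr=1: FU; after: ALU=0 MUL=2 MEM=2 BR=0, R=1, W=2
[3] MEM needs rd=2 wr=0: RD_PORT; after: ALU=0 MUL=2 MEM=2 BR=0, R=1, W=2
[4] MEM needs rd=1 wr=1: ok; after: ALU=0 MUL=2 MEM=1 BR=0, R=0, W=1
[5] MEM needs rd=1 wr=1: RD_PORT; after: ALU=0 MUL=2 MEM=1 BR=0, R=0, W=1
[6] MUL needs rd=2 wr=1: RD_PORT; after: ALU=0 MUL=2 MEM=1 BR=0, R=0, W=1
[7] ALU needs rd=2 wr=1: FU; after: ALU=0 MUL=2 MEM=1 BR=0, R=0, W=1

issued = [0, 1, 4]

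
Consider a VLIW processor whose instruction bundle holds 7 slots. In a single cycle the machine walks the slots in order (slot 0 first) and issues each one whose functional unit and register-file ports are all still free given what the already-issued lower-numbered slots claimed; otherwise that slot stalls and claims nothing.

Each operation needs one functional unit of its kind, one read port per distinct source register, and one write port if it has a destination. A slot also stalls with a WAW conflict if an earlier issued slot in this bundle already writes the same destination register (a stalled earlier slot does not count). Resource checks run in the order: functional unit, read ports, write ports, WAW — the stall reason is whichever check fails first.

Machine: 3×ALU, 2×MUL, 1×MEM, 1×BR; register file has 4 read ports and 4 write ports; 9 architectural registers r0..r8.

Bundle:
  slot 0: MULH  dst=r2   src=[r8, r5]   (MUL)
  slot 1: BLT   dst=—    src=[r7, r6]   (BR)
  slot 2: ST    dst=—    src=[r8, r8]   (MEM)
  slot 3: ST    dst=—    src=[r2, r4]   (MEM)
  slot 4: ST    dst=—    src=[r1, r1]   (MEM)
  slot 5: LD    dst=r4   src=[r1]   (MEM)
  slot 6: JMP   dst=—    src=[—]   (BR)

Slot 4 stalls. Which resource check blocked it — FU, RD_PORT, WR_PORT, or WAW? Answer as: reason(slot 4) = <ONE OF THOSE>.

reason(slot 4) = RD_PORT

  0. MUL→r2 ⇒ go  {3A/1Mu/1Ld/1B | 2r 3w}
  1. BR ⇒ go  {3A/1Mu/1Ld/0B | 0r 3w}
  2. MEM ⇒ no(RD_PORT)  {3A/1Mu/1Ld/0B | 0r 3w}
  3. MEM ⇒ no(RD_PORT)  {3A/1Mu/1Ld/0B | 0r 3w}
  4. MEM ⇒ no(RD_PORT)  {3A/1Mu/1Ld/0B | 0r 3w}
  5. MEM→r4 ⇒ no(RD_PORT)  {3A/1Mu/1Ld/0B | 0r 3w}
  6. BR ⇒ no(FU)  {3A/1Mu/1Ld/0B | 0r 3w}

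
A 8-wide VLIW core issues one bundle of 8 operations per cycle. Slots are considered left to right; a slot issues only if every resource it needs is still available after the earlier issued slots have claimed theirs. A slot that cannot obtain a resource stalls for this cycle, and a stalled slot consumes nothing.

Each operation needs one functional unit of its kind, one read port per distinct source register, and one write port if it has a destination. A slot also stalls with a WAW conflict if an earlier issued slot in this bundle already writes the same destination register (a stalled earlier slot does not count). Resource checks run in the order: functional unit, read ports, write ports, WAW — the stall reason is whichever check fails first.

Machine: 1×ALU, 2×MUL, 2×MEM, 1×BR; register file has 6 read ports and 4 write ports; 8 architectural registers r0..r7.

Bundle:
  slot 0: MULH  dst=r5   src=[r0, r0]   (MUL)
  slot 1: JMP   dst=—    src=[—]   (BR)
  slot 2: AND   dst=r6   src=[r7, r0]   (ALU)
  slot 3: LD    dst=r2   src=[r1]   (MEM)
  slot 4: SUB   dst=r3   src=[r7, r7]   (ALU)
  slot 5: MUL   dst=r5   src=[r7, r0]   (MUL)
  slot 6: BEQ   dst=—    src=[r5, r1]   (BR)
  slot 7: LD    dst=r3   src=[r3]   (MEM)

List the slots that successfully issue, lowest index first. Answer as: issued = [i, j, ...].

issued = [0, 1, 2, 3, 7]

#0 MUL src=r0,r0 dispatched  <A:1 Mu:1 Ld:2 B:1 rd:5 wr:3>
#1 BR src=- dispatched  <A:1 Mu:1 Ld:2 B:0 rd:5 wr:3>
#2 ALU src=r7,r0 dispatched  <A:0 Mu:1 Ld:2 B:0 rd:3 wr:2>
#3 MEM src=r1 dispatched  <A:0 Mu:1 Ld:1 B:0 rd:2 wr:1>
#4 ALU src=r7,r7 held:FU  <A:0 Mu:1 Ld:1 B:0 rd:2 wr:1>
#5 MUL src=r7,r0 held:WAW  <A:0 Mu:1 Ld:1 B:0 rd:2 wr:1>
#6 BR src=r5,r1 held:FU  <A:0 Mu:1 Ld:1 B:0 rd:2 wr:1>
#7 MEM src=r3 dispatched  <A:0 Mu:1 Ld:0 B:0 rd:1 wr:0>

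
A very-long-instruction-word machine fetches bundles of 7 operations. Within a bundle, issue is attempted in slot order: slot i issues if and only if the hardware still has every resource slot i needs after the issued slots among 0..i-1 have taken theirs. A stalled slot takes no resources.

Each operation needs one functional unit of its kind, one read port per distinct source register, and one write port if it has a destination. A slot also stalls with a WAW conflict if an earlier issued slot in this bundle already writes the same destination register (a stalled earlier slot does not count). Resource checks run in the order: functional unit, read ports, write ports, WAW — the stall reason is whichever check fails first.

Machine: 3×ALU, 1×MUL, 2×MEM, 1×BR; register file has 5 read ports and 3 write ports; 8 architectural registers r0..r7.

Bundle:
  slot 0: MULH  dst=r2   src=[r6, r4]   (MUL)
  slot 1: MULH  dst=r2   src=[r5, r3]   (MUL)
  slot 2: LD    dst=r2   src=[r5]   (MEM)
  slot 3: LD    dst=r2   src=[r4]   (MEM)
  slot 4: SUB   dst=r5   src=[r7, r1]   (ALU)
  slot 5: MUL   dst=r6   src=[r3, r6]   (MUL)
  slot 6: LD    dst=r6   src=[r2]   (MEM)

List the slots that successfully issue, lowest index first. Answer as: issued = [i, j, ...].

slot 0 (MUL): ISSUE — free A3,Mu0,Ld2,B1 rp3 wp2
slot 1 (MUL): stall FU — free A3,Mu0,Ld2,B1 rp3 wp2
slot 2 (MEM): stall WAW — free A3,Mu0,Ld2,B1 rp3 wp2
slot 3 (MEM): stall WAW — free A3,Mu0,Ld2,B1 rp3 wp2
slot 4 (ALU): ISSUE — free A2,Mu0,Ld2,B1 rp1 wp1
slot 5 (MUL): stall FU — free A2,Mu0,Ld2,B1 rp1 wp1
slot 6 (MEM): ISSUE — free A2,Mu0,Ld1,B1 rp0 wp0

issued = [0, 4, 6]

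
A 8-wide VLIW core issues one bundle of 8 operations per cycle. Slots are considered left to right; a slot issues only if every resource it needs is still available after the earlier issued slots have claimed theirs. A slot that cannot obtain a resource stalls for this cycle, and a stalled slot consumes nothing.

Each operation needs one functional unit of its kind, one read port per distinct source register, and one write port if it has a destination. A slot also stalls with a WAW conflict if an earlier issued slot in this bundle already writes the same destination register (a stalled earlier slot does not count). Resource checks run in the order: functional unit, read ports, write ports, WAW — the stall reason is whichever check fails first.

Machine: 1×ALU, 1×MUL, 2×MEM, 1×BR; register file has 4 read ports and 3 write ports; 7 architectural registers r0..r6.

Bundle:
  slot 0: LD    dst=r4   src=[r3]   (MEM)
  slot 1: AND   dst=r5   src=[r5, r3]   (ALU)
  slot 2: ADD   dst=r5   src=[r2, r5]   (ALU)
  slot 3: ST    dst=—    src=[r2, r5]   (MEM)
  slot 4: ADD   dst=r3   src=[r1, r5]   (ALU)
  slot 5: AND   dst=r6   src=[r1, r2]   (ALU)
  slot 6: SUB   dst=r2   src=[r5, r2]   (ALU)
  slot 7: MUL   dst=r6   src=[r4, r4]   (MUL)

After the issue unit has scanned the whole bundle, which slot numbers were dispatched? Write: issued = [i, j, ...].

slot 0 (MEM): ISSUE — free A1,Mu1,Ld1,B1 rp3 wp2
slot 1 (ALU): ISSUE — free A0,Mu1,Ld1,B1 rp1 wp1
slot 2 (ALU): stall FU — free A0,Mu1,Ld1,B1 rp1 wp1
slot 3 (MEM): stall RD_PORT — free A0,Mu1,Ld1,B1 rp1 wp1
slot 4 (ALU): stall FU — free A0,Mu1,Ld1,B1 rp1 wp1
slot 5 (ALU): stall FU — free A0,Mu1,Ld1,B1 rp1 wp1
slot 6 (ALU): stall FU — free A0,Mu1,Ld1,B1 rp1 wp1
slot 7 (MUL): ISSUE — free A0,Mu0,Ld1,B1 rp0 wp0

issued = [0, 1, 7]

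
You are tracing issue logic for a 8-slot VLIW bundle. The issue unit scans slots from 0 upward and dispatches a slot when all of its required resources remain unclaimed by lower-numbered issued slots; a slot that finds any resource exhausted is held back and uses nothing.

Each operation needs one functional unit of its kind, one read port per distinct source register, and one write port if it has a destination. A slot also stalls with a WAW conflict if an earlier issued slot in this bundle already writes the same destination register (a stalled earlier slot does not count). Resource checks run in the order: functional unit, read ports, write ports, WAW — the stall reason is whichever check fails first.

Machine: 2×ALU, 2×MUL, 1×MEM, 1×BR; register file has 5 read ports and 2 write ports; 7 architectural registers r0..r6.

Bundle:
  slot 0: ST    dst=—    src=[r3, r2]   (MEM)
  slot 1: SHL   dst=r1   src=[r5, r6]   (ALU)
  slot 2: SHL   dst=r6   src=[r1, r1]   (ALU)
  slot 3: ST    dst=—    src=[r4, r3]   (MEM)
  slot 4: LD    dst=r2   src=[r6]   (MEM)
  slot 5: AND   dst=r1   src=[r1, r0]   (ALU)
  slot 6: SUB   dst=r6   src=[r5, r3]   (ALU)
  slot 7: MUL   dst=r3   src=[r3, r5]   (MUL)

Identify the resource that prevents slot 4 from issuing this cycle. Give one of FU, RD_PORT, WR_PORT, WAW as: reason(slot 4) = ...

slot 0 (MEM): ISSUE — free A2,Mu2,Ld0,B1 rp3 wp2
slot 1 (ALU): ISSUE — free A1,Mu2,Ld0,B1 rp1 wp1
slot 2 (ALU): ISSUE — free A0,Mu2,Ld0,B1 rp0 wp0
slot 3 (MEM): stall FU — free A0,Mu2,Ld0,B1 rp0 wp0
slot 4 (MEM): stall FU — free A0,Mu2,Ld0,B1 rp0 wp0
slot 5 (ALU): stall FU — free A0,Mu2,Ld0,B1 rp0 wp0
slot 6 (ALU): stall FU — free A0,Mu2,Ld0,B1 rp0 wp0
slot 7 (MUL): stall RD_PORT — free A0,Mu2,Ld0,B1 rp0 wp0

reason(slot 4) = FU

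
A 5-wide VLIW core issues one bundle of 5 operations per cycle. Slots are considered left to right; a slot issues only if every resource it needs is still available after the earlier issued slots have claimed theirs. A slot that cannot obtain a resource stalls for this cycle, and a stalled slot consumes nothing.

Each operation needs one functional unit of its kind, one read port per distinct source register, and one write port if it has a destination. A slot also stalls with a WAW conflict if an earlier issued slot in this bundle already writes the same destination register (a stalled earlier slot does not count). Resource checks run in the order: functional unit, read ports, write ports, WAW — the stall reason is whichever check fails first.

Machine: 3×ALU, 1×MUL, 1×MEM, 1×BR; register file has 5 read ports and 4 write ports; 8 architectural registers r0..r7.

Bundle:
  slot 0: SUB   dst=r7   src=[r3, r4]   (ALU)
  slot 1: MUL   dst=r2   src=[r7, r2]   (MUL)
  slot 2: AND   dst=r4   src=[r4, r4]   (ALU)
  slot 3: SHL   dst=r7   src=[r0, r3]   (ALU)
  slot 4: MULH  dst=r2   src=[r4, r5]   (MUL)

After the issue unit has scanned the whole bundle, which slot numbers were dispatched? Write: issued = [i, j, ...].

(0) want 1×ALU +2rd +1wr — yes → AL2|MU1|ME1|BR1|rd3|wr3
(1) want 1×MUL +2rd +1wr — yes → AL2|MU0|ME1|BR1|rd1|wr2
(2) want 1×ALU +1rd +1wr — yes → AL1|MU0|ME1|BR1|rd0|wr1
(3) want 1×ALU +2rd +1wr — RD_PORT → AL1|MU0|ME1|BR1|rd0|wr1
(4) want 1×MUL +2rd +1wr — FU → AL1|MU0|ME1|BR1|rd0|wr1

issued = [0, 1, 2]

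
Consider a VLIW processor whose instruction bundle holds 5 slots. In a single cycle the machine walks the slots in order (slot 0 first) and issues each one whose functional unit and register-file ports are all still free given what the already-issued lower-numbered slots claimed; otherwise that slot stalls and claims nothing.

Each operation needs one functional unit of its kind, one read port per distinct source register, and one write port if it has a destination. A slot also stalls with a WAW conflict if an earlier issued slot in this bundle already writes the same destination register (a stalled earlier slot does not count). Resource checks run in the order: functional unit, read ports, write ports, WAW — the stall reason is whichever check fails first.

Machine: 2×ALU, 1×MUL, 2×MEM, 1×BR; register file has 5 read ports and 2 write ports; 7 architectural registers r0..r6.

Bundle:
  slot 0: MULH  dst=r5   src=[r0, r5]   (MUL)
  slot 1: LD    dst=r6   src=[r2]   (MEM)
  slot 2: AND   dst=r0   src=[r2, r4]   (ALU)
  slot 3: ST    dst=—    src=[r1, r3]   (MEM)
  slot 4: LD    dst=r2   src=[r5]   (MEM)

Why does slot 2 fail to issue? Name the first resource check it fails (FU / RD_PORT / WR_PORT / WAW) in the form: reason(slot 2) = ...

reason(slot 2) = WR_PORT

  0. MUL→r5 ⇒ go  {2A/0Mu/2Ld/1B | 3r 1w}
  1. MEM→r6 ⇒ go  {2A/0Mu/1Ld/1B | 2r 0w}
  2. ALU→r0 ⇒ no(WR_PORT)  {2A/0Mu/1Ld/1B | 2r 0w}
  3. MEM ⇒ go  {2A/0Mu/0Ld/1B | 0r 0w}
  4. MEM→r2 ⇒ no(FU)  {2A/0Mu/0Ld/1B | 0r 0w}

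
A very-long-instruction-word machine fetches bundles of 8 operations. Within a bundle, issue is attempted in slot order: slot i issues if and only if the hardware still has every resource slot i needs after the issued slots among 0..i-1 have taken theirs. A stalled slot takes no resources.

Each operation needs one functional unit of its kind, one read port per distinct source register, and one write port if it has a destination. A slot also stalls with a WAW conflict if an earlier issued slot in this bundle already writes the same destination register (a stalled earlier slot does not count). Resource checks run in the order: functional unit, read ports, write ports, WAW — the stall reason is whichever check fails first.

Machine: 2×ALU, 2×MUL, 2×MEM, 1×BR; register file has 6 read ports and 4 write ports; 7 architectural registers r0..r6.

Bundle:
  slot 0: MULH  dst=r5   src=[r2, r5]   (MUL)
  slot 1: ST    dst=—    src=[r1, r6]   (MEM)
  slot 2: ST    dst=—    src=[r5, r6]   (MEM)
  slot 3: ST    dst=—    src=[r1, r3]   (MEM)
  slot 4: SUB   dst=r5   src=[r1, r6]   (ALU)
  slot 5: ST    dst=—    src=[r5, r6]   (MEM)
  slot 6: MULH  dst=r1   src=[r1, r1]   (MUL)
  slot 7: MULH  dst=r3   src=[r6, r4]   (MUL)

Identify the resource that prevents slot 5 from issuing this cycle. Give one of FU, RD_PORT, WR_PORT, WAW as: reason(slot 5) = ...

#0 MUL src=r2,r5 dispatched  <A:2 Mu:1 Ld:2 B:1 rd:4 wr:3>
#1 MEM src=r1,r6 dispatched  <A:2 Mu:1 Ld:1 B:1 rd:2 wr:3>
#2 MEM src=r5,r6 dispatched  <A:2 Mu:1 Ld:0 B:1 rd:0 wr:3>
#3 MEM src=r1,r3 held:FU  <A:2 Mu:1 Ld:0 B:1 rd:0 wr:3>
#4 ALU src=r1,r6 held:RD_PORT  <A:2 Mu:1 Ld:0 B:1 rd:0 wr:3>
#5 MEM src=r5,r6 held:FU  <A:2 Mu:1 Ld:0 B:1 rd:0 wr:3>
#6 MUL src=r1,r1 held:RD_PORT  <A:2 Mu:1 Ld:0 B:1 rd:0 wr:3>
#7 MUL src=r6,r4 held:RD_PORT  <A:2 Mu:1 Ld:0 B:1 rd:0 wr:3>

reason(slot 5) = FU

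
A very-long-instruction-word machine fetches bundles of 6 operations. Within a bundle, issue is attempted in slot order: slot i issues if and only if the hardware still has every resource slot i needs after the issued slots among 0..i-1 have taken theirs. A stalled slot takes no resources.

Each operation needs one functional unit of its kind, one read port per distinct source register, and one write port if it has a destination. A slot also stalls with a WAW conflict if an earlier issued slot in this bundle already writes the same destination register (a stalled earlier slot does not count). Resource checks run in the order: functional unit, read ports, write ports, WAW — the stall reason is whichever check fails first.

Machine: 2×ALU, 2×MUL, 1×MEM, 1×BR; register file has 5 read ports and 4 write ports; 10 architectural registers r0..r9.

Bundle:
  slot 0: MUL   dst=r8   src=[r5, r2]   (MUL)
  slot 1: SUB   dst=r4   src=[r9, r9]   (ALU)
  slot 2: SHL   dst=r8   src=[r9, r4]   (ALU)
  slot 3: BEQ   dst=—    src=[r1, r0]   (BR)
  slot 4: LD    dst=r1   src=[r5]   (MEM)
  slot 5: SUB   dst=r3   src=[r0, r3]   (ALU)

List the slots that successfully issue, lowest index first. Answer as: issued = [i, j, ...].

issued = [0, 1, 3]

#0 MUL src=r5,r2 dispatched  <A:2 Mu:1 Ld:1 B:1 rd:3 wr:3>
#1 ALU src=r9,r9 dispatched  <A:1 Mu:1 Ld:1 B:1 rd:2 wr:2>
#2 ALU src=r9,r4 held:WAW  <A:1 Mu:1 Ld:1 B:1 rd:2 wr:2>
#3 BR src=r1,r0 dispatched  <A:1 Mu:1 Ld:1 B:0 rd:0 wr:2>
#4 MEM src=r5 held:RD_PORT  <A:1 Mu:1 Ld:1 B:0 rd:0 wr:2>
#5 ALU src=r0,r3 held:RD_PORT  <A:1 Mu:1 Ld:1 B:0 rd:0 wr:2>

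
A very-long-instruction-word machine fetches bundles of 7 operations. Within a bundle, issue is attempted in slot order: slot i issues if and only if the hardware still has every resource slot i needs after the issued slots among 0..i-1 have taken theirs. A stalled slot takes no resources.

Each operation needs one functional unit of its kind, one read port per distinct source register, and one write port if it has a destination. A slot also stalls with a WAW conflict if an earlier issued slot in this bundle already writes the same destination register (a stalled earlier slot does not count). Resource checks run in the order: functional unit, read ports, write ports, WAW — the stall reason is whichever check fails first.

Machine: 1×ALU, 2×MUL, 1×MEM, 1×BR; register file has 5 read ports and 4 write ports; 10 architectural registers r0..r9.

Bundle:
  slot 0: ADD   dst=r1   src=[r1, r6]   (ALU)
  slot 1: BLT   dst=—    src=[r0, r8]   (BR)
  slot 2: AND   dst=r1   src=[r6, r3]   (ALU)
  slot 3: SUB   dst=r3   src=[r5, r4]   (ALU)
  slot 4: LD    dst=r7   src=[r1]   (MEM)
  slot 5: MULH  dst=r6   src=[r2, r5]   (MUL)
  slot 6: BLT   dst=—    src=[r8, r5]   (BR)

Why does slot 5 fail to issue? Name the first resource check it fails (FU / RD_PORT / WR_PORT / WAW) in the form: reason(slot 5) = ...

reason(slot 5) = RD_PORT

#0 ALU src=r1,r6 dispatched  <A:0 Mu:2 Ld:1 B:1 rd:3 wr:3>
#1 BR src=r0,r8 dispatched  <A:0 Mu:2 Ld:1 B:0 rd:1 wr:3>
#2 ALU src=r6,r3 held:FU  <A:0 Mu:2 Ld:1 B:0 rd:1 wr:3>
#3 ALU src=r5,r4 held:FU  <A:0 Mu:2 Ld:1 B:0 rd:1 wr:3>
#4 MEM src=r1 dispatched  <A:0 Mu:2 Ld:0 B:0 rd:0 wr:2>
#5 MUL src=r2,r5 held:RD_PORT  <A:0 Mu:2 Ld:0 B:0 rd:0 wr:2>
#6 BR src=r8,r5 held:FU  <A:0 Mu:2 Ld:0 B:0 rd:0 wr:2>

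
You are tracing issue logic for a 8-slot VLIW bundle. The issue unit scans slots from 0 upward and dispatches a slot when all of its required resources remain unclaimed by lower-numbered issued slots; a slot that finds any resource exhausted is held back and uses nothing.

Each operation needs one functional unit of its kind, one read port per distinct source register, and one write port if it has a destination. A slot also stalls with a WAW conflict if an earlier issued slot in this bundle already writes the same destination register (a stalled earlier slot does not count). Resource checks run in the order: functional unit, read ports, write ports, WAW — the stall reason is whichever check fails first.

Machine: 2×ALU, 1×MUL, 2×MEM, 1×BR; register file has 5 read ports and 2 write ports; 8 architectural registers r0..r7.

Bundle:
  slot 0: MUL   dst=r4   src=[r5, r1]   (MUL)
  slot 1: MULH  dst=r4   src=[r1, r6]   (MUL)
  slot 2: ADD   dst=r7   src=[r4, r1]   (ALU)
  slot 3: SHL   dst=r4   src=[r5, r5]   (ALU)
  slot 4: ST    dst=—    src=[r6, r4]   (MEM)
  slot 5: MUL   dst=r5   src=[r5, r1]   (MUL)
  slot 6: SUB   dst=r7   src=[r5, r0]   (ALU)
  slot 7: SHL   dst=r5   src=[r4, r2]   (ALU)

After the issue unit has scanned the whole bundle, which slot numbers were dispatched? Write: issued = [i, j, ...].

(0) want 1×MUL +2rd +1wr — yes → AL2|MU0|ME2|BR1|rd3|wr1
(1) want 1×MUL +2rd +1wr — FU → AL2|MU0|ME2|BR1|rd3|wr1
(2) want 1×ALU +2rd +1wr — yes → AL1|MU0|ME2|BR1|rd1|wr0
(3) want 1×ALU +1rd +1wr — WR_PORT → AL1|MU0|ME2|BR1|rd1|wr0
(4) want 1×MEM +2rd +0wr — RD_PORT → AL1|MU0|ME2|BR1|rd1|wr0
(5) want 1×MUL +2rd +1wr — FU → AL1|MU0|ME2|BR1|rd1|wr0
(6) want 1×ALU +2rd +1wr — RD_PORT → AL1|MU0|ME2|BR1|rd1|wr0
(7) want 1×ALU +2rd +1wr — RD_PORT → AL1|MU0|ME2|BR1|rd1|wr0

issued = [0, 2]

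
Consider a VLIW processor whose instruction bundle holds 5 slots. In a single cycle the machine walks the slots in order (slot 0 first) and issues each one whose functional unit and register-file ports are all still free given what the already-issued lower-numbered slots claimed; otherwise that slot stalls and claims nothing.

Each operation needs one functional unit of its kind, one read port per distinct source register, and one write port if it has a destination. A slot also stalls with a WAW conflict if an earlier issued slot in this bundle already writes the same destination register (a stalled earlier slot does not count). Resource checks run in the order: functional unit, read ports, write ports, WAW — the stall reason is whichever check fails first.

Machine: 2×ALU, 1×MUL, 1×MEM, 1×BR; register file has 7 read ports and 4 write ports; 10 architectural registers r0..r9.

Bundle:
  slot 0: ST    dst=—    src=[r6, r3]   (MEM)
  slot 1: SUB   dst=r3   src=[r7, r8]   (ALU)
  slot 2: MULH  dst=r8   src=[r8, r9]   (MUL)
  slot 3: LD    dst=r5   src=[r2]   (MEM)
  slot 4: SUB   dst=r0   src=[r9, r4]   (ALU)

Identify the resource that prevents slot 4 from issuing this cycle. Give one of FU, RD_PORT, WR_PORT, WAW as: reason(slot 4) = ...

(0) want 1×MEM +2rd +0wr — yes → AL2|MU1|ME0|BR1|rd5|wr4
(1) want 1×ALU +2rd +1wr — yes → AL1|MU1|ME0|BR1|rd3|wr3
(2) want 1×MUL +2rd +1wr — yes → AL1|MU0|ME0|BR1|rd1|wr2
(3) want 1×MEM +1rd +1wr — FU → AL1|MU0|ME0|BR1|rd1|wr2
(4) want 1×ALU +2rd +1wr — RD_PORT → AL1|MU0|ME0|BR1|rd1|wr2

reason(slot 4) = RD_PORT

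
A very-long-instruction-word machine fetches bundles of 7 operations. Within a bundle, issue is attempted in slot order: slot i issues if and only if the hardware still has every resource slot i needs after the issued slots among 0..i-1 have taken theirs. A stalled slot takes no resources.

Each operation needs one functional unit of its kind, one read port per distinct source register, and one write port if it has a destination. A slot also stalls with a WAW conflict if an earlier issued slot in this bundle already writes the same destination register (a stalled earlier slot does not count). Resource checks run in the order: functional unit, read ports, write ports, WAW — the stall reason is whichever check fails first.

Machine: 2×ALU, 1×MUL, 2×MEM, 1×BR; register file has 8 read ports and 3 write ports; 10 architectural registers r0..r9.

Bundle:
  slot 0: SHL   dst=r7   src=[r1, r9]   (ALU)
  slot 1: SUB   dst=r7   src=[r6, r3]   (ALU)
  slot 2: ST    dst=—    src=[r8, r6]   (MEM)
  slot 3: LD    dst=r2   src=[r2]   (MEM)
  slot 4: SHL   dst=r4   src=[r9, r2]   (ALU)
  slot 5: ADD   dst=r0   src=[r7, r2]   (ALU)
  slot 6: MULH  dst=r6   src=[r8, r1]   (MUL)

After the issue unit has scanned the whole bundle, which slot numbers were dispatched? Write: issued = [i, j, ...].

issued = [0, 2, 3, 4]

  0. ALU→r7 ⇒ go  {1A/1Mu/2Ld/1B | 6r 2w}
  1. ALU→r7 ⇒ no(WAW)  {1A/1Mu/2Ld/1B | 6r 2w}
  2. MEM ⇒ go  {1A/1Mu/1Ld/1B | 4r 2w}
  3. MEM→r2 ⇒ go  {1A/1Mu/0Ld/1B | 3r 1w}
  4. ALU→r4 ⇒ go  {0A/1Mu/0Ld/1B | 1r 0w}
  5. ALU→r0 ⇒ no(FU)  {0A/1Mu/0Ld/1B | 1r 0w}
  6. MUL→r6 ⇒ no(RD_PORT)  {0A/1Mu/0Ld/1B | 1r 0w}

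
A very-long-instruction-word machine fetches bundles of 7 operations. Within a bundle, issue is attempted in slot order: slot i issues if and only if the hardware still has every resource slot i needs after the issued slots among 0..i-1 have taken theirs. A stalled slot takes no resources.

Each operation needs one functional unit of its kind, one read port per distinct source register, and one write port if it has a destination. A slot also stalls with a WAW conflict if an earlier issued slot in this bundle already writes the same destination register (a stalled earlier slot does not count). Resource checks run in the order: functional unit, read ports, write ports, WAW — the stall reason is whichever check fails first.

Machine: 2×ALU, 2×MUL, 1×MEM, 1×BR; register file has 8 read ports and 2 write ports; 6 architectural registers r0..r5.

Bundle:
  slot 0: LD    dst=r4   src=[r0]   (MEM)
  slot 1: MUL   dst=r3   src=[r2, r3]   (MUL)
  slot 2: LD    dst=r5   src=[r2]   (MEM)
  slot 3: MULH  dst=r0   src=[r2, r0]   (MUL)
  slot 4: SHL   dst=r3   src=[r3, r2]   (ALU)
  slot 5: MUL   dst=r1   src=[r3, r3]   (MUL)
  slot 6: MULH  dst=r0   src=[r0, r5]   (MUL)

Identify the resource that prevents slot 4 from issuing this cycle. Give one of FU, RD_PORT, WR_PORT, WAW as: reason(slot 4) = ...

reason(slot 4) = WR_PORT

  0. MEM→r4 ⇒ go  {2A/2Mu/0Ld/1B | 7r 1w}
  1. MUL→r3 ⇒ go  {2A/1Mu/0Ld/1B | 5r 0w}
  2. MEM→r5 ⇒ no(FU)  {2A/1Mu/0Ld/1B | 5r 0w}
  3. MUL→r0 ⇒ no(WR_PORT)  {2A/1Mu/0Ld/1B | 5r 0w}
  4. ALU→r3 ⇒ no(WR_PORT)  {2A/1Mu/0Ld/1B | 5r 0w}
  5. MUL→r1 ⇒ no(WR_PORT)  {2A/1Mu/0Ld/1B | 5r 0w}
  6. MUL→r0 ⇒ no(WR_PORT)  {2A/1Mu/0Ld/1B | 5r 0w}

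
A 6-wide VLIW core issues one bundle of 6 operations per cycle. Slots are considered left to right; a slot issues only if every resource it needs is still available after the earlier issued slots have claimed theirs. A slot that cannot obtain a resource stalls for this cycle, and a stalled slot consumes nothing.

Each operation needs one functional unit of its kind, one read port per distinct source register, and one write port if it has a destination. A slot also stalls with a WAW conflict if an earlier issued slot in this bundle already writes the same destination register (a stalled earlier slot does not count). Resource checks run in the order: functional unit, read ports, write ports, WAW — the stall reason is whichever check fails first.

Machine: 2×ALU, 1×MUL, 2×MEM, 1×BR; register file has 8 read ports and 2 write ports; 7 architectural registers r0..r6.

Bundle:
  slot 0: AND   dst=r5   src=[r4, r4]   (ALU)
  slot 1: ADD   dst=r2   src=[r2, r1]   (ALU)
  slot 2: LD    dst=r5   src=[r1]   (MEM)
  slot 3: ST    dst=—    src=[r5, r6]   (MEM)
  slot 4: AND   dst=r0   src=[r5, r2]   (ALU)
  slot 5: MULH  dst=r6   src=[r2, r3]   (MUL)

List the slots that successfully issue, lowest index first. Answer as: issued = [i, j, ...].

  0. ALU→r5 ⇒ go  {1A/1Mu/2Ld/1B | 7r 1w}
  1. ALU→r2 ⇒ go  {0A/1Mu/2Ld/1B | 5r 0w}
  2. MEM→r5 ⇒ no(WR_PORT)  {0A/1Mu/2Ld/1B | 5r 0w}
  3. MEM ⇒ go  {0A/1Mu/1Ld/1B | 3r 0w}
  4. ALU→r0 ⇒ no(FU)  {0A/1Mu/1Ld/1B | 3r 0w}
  5. MUL→r6 ⇒ no(WR_PORT)  {0A/1Mu/1Ld/1B | 3r 0w}

issued = [0, 1, 3]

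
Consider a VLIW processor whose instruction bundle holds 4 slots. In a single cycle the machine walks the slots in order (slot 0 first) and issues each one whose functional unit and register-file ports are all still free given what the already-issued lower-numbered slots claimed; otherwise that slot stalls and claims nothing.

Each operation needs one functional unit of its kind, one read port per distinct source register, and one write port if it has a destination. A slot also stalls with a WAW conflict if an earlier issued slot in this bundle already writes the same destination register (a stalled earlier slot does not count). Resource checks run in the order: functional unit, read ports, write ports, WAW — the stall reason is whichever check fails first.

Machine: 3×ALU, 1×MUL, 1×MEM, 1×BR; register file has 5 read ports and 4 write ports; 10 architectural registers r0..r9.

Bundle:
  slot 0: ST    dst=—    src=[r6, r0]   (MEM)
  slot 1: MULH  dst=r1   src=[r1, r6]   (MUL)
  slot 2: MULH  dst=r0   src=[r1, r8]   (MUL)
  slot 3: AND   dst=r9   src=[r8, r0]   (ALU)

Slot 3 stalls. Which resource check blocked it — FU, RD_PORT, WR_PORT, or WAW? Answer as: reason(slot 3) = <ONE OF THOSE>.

slot 0 (MEM): ISSUE — free A3,Mu1,Ld0,B1 rp3 wp4
slot 1 (MUL): ISSUE — free A3,Mu0,Ld0,B1 rp1 wp3
slot 2 (MUL): stall FU — free A3,Mu0,Ld0,B1 rp1 wp3
slot 3 (ALU): stall RD_PORT — free A3,Mu0,Ld0,B1 rp1 wp3

reason(slot 3) = RD_PORT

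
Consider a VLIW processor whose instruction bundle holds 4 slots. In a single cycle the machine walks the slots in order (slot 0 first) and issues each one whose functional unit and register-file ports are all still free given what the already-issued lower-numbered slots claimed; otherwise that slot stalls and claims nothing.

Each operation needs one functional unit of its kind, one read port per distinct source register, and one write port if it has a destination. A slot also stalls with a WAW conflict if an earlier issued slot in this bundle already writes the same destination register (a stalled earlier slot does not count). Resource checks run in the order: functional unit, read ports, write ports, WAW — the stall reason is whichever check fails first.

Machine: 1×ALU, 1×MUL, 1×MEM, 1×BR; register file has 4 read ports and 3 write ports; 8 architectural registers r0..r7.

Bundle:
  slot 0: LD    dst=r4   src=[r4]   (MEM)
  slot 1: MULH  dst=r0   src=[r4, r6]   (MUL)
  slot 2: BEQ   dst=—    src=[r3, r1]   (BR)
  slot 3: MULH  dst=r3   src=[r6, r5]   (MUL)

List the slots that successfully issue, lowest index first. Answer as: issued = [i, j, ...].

  0. MEM→r4 ⇒ go  {1A/1Mu/0Ld/1B | 3r 2w}
  1. MUL→r0 ⇒ go  {1A/0Mu/0Ld/1B | 1r 1w}
  2. BR ⇒ no(RD_PORT)  {1A/0Mu/0Ld/1B | 1r 1w}
  3. MUL→r3 ⇒ no(FU)  {1A/0Mu/0Ld/1B | 1r 1w}

issued = [0, 1]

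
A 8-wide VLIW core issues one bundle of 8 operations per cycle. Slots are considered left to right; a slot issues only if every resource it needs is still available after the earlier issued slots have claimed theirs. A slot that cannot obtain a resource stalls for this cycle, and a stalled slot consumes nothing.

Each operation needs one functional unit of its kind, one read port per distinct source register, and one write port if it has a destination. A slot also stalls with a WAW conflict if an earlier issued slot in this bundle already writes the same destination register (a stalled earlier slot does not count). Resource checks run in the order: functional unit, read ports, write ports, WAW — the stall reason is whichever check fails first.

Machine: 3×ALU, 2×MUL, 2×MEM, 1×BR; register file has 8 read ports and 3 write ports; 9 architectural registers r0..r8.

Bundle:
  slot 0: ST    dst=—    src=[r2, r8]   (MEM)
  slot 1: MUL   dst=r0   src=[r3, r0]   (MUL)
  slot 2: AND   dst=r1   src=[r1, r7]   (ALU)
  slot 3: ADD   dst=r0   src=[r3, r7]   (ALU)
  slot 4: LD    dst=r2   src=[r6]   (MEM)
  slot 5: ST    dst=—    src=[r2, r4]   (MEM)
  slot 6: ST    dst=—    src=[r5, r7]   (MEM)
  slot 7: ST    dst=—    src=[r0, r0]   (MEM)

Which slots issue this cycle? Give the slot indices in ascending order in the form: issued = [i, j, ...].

issued = [0, 1, 2, 4]

(0) want 1×MEM +2rd +0wr — yes → AL3|MU2|ME1|BR1|rd6|wr3
(1) want 1×MUL +2rd +1wr — yes → AL3|MU1|ME1|BR1|rd4|wr2
(2) want 1×ALU +2rd +1wr — yes → AL2|MU1|ME1|BR1|rd2|wr1
(3) want 1×ALU +2rd +1wr — WAW → AL2|MU1|ME1|BR1|rd2|wr1
(4) want 1×MEM +1rd +1wr — yes → AL2|MU1|ME0|BR1|rd1|wr0
(5) want 1×MEM +2rd +0wr — FU → AL2|MU1|ME0|BR1|rd1|wr0
(6) want 1×MEM +2rd +0wr — FU → AL2|MU1|ME0|BR1|rd1|wr0
(7) want 1×MEM +1rd +0wr — FU → AL2|MU1|ME0|BR1|rd1|wr0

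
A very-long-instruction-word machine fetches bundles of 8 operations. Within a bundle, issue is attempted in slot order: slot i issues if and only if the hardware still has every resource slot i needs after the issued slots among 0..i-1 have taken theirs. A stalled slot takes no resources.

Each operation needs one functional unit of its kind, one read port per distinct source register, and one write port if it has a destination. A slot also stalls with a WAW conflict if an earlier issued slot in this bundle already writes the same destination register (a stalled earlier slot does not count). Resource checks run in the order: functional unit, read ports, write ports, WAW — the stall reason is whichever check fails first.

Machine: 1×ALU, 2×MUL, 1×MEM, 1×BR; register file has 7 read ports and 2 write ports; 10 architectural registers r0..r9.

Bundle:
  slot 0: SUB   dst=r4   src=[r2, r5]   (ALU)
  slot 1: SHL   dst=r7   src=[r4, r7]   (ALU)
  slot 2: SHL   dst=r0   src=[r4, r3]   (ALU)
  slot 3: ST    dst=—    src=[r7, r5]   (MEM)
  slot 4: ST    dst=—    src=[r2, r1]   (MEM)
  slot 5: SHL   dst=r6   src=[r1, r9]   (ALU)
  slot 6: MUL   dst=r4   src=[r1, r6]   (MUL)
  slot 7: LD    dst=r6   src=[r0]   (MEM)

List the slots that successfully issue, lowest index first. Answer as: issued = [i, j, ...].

#0 ALU src=r2,r5 dispatched  <A:0 Mu:2 Ld:1 B:1 rd:5 wr:1>
#1 ALU src=r4,r7 held:FU  <A:0 Mu:2 Ld:1 B:1 rd:5 wr:1>
#2 ALU src=r4,r3 held:FU  <A:0 Mu:2 Ld:1 B:1 rd:5 wr:1>
#3 MEM src=r7,r5 dispatched  <A:0 Mu:2 Ld:0 B:1 rd:3 wr:1>
#4 MEM src=r2,r1 held:FU  <A:0 Mu:2 Ld:0 B:1 rd:3 wr:1>
#5 ALU src=r1,r9 held:FU  <A:0 Mu:2 Ld:0 B:1 rd:3 wr:1>
#6 MUL src=r1,r6 held:WAW  <A:0 Mu:2 Ld:0 B:1 rd:3 wr:1>
#7 MEM src=r0 held:FU  <A:0 Mu:2 Ld:0 B:1 rd:3 wr:1>

issued = [0, 3]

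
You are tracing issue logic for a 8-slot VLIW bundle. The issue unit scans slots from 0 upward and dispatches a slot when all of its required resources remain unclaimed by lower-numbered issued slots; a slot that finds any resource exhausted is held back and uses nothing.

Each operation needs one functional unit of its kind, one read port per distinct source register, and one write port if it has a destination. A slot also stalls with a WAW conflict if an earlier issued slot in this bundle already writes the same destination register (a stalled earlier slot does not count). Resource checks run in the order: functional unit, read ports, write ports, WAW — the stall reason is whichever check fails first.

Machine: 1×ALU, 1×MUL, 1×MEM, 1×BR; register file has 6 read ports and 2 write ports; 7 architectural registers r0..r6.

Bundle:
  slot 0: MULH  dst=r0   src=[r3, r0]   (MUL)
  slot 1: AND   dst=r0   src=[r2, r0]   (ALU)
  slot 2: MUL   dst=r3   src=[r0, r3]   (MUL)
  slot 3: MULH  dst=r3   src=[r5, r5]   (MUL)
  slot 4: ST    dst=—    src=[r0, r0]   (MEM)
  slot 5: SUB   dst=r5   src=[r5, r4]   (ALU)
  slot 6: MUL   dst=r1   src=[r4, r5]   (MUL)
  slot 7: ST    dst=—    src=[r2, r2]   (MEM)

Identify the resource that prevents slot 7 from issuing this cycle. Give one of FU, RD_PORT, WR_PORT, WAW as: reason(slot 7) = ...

[0] MUL needs rd=2 wr=1: ok; after: ALU=1 MUL=0 MEM=1 BR=1, R=4, W=1
[1] ALU needs rd=2 wr=1: WAW; after: ALU=1 MUL=0 MEM=1 BR=1, R=4, W=1
[2] MUL needs rd=2 wr=1: FU; after: ALU=1 MUL=0 MEM=1 BR=1, R=4, W=1
[3] MUL needs rd=1 wr=1: FU; after: ALU=1 MUL=0 MEM=1 BR=1, R=4, W=1
[4] MEM needs rd=1 wr=0: ok; after: ALU=1 MUL=0 MEM=0 BR=1, R=3, W=1
[5] ALU needs rd=2 wr=1: ok; after: ALU=0 MUL=0 MEM=0 BR=1, R=1, W=0
[6] MUL needs rd=2 wr=1: FU; after: ALU=0 MUL=0 MEM=0 BR=1, R=1, W=0
[7] MEM needs rd=1 wr=0: FU; after: ALU=0 MUL=0 MEM=0 BR=1, R=1, W=0

reason(slot 7) = FU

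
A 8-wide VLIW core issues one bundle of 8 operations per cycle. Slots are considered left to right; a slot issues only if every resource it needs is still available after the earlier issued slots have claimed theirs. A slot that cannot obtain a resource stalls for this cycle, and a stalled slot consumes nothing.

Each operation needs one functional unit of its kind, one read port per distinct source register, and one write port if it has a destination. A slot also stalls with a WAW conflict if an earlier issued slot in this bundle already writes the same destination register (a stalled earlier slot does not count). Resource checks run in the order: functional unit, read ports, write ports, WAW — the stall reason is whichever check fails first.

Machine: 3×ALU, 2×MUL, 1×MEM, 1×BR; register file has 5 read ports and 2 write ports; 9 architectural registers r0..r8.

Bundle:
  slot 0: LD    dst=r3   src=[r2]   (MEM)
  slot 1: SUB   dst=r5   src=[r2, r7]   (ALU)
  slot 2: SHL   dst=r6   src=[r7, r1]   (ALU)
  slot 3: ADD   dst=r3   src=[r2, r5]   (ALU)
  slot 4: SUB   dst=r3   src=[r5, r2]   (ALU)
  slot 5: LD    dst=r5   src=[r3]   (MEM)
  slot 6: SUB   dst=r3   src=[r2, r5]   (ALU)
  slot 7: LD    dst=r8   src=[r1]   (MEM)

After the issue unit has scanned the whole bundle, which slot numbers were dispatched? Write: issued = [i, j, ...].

#0 MEM src=r2 dispatched  <A:3 Mu:2 Ld:0 B:1 rd:4 wr:1>
#1 ALU src=r2,r7 dispatched  <A:2 Mu:2 Ld:0 B:1 rd:2 wr:0>
#2 ALU src=r7,r1 held:WR_PORT  <A:2 Mu:2 Ld:0 B:1 rd:2 wr:0>
#3 ALU src=r2,r5 held:WR_PORT  <A:2 Mu:2 Ld:0 B:1 rd:2 wr:0>
#4 ALU src=r5,r2 held:WR_PORT  <A:2 Mu:2 Ld:0 B:1 rd:2 wr:0>
#5 MEM src=r3 held:FU  <A:2 Mu:2 Ld:0 B:1 rd:2 wr:0>
#6 ALU src=r2,r5 held:WR_PORT  <A:2 Mu:2 Ld:0 B:1 rd:2 wr:0>
#7 MEM src=r1 held:FU  <A:2 Mu:2 Ld:0 B:1 rd:2 wr:0>

issued = [0, 1]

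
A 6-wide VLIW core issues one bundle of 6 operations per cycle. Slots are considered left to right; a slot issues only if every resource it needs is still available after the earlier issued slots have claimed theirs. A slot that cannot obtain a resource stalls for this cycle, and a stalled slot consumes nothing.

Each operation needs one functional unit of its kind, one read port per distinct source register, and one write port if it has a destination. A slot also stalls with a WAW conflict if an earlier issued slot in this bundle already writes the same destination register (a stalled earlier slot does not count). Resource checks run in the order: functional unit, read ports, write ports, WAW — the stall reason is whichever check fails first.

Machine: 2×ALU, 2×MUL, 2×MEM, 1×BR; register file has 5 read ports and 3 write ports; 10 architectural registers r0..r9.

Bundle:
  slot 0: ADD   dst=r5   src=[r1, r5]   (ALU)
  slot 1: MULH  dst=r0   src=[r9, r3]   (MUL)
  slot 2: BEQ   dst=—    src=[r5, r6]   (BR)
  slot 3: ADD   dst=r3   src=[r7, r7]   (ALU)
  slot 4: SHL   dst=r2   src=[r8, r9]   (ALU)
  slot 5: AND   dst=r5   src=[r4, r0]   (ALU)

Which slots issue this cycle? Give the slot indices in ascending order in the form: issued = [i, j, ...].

issued = [0, 1, 3]

[0] ALU needs rd=2 wr=1: ok; after: ALU=1 MUL=2 MEM=2 BR=1, R=3, W=2
[1] MUL needs rd=2 wr=1: ok; after: ALU=1 MUL=1 MEM=2 BR=1, R=1, W=1
[2] BR needs rd=2 wr=0: RD_PORT; after: ALU=1 MUL=1 MEM=2 BR=1, R=1, W=1
[3] ALU needs rd=1 wr=1: ok; after: ALU=0 MUL=1 MEM=2 BR=1, R=0, W=0
[4] ALU needs rd=2 wr=1: FU; after: ALU=0 MUL=1 MEM=2 BR=1, R=0, W=0
[5] ALU needs rd=2 wr=1: FU; after: ALU=0 MUL=1 MEM=2 BR=1, R=0, W=0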